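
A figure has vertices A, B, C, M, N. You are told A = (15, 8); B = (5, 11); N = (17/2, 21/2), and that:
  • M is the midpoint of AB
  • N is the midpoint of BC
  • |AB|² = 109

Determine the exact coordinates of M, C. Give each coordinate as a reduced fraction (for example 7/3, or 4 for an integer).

1. M_x = 10  [2·M = A+B = (15, 8)+(5, 11)]
2. M_y = 19/2  [2·M = A+B = (15, 8)+(5, 11)]
   so M = (10, 19/2)
3. C_x = 12  [C = 2·N−B = 2·(17/2, 21/2)−(5, 11)]
4. C_y = 10  [C = 2·N−B = 2·(17/2, 21/2)−(5, 11)]
   so C = (12, 10)

M = (10, 19/2)
C = (12, 10)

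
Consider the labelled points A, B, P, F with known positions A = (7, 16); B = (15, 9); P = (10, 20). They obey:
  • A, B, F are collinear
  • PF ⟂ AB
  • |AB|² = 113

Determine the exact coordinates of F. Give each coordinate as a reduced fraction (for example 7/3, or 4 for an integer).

1. F_x = 759/113  [[A, B, F are collinear ⇒ 7x+8y-177=0] ∩ [PF ⟂ AB ⇒ 8x-7y+60=0]]
2. F_y = 1836/113  [[A, B, F are collinear ⇒ 7x+8y-177=0] ∩ [PF ⟂ AB ⇒ 8x-7y+60=0]]
   so F = (759/113, 1836/113)

F = (759/113, 1836/113)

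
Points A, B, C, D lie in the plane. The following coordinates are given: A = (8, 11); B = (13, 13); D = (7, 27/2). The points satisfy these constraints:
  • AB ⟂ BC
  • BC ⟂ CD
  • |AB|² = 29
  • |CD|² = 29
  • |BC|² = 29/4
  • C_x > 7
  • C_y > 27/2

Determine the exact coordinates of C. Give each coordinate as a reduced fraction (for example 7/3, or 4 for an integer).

1. C_x = 12  [[AB ⟂ BC ⇒ 5x+2y-91=0] ∩ [|C−(7, 27/2)|²=29]]
2. C_y = 31/2  [[AB ⟂ BC ⇒ 5x+2y-91=0] ∩ [|C−(7, 27/2)|²=29]]
   so C = (12, 31/2)

C = (12, 31/2)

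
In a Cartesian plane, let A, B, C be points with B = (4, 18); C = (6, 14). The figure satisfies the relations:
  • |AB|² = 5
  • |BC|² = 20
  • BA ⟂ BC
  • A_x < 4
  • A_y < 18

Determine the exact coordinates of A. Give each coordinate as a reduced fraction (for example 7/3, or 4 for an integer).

1. A_x = 2  [[BA ⟂ BC ⇒ 2x-4y+64=0] ∩ [|A−(4, 18)|²=5]]
2. A_y = 17  [[BA ⟂ BC ⇒ 2x-4y+64=0] ∩ [|A−(4, 18)|²=5]]
   so A = (2, 17)

A = (2, 17)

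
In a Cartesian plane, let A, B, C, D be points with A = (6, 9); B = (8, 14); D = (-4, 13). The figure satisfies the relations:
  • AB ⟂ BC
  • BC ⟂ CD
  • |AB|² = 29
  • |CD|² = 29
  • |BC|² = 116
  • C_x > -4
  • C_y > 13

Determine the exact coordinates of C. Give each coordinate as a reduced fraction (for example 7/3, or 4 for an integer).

1. C_x = -2  [[AB ⟂ BC ⇒ 2x+5y-86=0] ∩ [|C−(-4, 13)|²=29]]
2. C_y = 18  [[AB ⟂ BC ⇒ 2x+5y-86=0] ∩ [|C−(-4, 13)|²=29]]
   so C = (-2, 18)

C = (-2, 18)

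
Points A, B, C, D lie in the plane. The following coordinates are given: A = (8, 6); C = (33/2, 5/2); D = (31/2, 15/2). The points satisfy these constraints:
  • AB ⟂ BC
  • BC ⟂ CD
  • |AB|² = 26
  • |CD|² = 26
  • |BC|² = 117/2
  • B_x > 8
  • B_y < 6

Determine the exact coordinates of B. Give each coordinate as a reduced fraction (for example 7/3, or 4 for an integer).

1. B_x = 9  [[BC ⟂ CD ⇒ 1x-5y-4=0] ∩ [|B−(8, 6)|²=26]]
2. B_y = 1  [[BC ⟂ CD ⇒ 1x-5y-4=0] ∩ [|B−(8, 6)|²=26]]
   so B = (9, 1)

B = (9, 1)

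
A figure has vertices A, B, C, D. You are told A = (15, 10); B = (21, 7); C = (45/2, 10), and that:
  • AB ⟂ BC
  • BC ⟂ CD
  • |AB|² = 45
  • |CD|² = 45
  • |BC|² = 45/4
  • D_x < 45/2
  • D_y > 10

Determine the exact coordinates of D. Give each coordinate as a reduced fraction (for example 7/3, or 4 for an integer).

D = (33/2, 13)

1. D_x = 33/2  [[BC ⟂ CD ⇒ 3/2x+3y-255/4=0] ∩ [|D−(45/2, 10)|²=45]]
2. D_y = 13  [[BC ⟂ CD ⇒ 3/2x+3y-255/4=0] ∩ [|D−(45/2, 10)|²=45]]
   so D = (33/2, 13)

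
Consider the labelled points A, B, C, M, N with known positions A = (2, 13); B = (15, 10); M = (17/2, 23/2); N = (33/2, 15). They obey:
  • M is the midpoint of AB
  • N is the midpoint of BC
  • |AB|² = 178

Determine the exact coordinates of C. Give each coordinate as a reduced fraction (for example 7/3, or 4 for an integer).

1. C_x = 18  [C = 2·N−B = 2·(33/2, 15)−(15, 10)]
2. C_y = 20  [C = 2·N−B = 2·(33/2, 15)−(15, 10)]
   so C = (18, 20)

C = (18, 20)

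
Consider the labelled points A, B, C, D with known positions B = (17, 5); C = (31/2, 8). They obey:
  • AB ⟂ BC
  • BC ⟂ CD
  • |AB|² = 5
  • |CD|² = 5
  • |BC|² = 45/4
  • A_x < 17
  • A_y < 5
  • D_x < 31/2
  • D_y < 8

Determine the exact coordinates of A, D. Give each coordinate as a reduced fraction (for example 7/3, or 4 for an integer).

1. A_x = 15  [[AB ⟂ BC ⇒ 3/2x-3y-21/2=0] ∩ [|A−(17, 5)|²=5]]
2. A_y = 4  [[AB ⟂ BC ⇒ 3/2x-3y-21/2=0] ∩ [|A−(17, 5)|²=5]]
   so A = (15, 4)
3. D_x = 27/2  [[BC ⟂ CD ⇒ -3/2x+3y-3/4=0] ∩ [|D−(31/2, 8)|²=5]]
4. D_y = 7  [[BC ⟂ CD ⇒ -3/2x+3y-3/4=0] ∩ [|D−(31/2, 8)|²=5]]
   so D = (27/2, 7)

A = (15, 4)
D = (27/2, 7)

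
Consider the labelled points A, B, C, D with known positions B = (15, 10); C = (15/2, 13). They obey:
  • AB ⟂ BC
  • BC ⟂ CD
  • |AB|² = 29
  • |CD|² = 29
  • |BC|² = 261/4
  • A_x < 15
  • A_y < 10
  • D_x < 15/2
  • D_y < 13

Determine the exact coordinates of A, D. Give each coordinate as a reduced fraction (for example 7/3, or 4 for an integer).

1. A_x = 13  [[AB ⟂ BC ⇒ 15/2x-3y-165/2=0] ∩ [|A−(15, 10)|²=29]]
2. A_y = 5  [[AB ⟂ BC ⇒ 15/2x-3y-165/2=0] ∩ [|A−(15, 10)|²=29]]
   so A = (13, 5)
3. D_x = 11/2  [[BC ⟂ CD ⇒ -15/2x+3y+69/4=0] ∩ [|D−(15/2, 13)|²=29]]
4. D_y = 8  [[BC ⟂ CD ⇒ -15/2x+3y+69/4=0] ∩ [|D−(15/2, 13)|²=29]]
   so D = (11/2, 8)

A = (13, 5)
D = (11/2, 8)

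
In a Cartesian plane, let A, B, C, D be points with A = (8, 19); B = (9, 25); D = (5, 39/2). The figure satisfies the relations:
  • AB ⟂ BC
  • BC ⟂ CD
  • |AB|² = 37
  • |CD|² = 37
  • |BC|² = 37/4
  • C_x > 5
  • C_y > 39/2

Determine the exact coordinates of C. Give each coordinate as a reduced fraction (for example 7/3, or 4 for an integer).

C = (6, 51/2)

1. C_x = 6  [[AB ⟂ BC ⇒ 1x+6y-159=0] ∩ [|C−(5, 39/2)|²=37]]
2. C_y = 51/2  [[AB ⟂ BC ⇒ 1x+6y-159=0] ∩ [|C−(5, 39/2)|²=37]]
   so C = (6, 51/2)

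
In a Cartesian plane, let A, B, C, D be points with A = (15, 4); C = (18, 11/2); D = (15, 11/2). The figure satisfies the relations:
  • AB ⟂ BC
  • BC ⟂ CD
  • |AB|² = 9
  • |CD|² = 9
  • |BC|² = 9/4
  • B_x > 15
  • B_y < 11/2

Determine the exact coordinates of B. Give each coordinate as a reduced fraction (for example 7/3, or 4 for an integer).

1. B_x = 18  [[BC ⟂ CD ⇒ 3x-54=0] ∩ [|B−(15, 4)|²=9]]
2. B_y = 4  [[BC ⟂ CD ⇒ 3x-54=0] ∩ [|B−(15, 4)|²=9]]
   so B = (18, 4)

B = (18, 4)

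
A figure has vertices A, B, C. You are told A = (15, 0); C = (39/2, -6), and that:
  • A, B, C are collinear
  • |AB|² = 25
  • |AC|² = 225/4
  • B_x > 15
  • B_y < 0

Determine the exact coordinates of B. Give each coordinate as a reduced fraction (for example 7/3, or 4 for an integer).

B = (18, -4)

1. B_x = 18  [[A, B, C are collinear ⇒ -6x-9/2y+90=0] ∩ [|B−(15, 0)|²=25]]
2. B_y = -4  [[A, B, C are collinear ⇒ -6x-9/2y+90=0] ∩ [|B−(15, 0)|²=25]]
   so B = (18, -4)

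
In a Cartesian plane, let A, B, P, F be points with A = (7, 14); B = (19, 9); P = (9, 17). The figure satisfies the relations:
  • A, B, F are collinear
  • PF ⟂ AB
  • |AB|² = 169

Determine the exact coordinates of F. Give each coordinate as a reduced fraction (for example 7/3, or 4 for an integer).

F = (1291/169, 2321/169)

1. F_x = 1291/169  [[A, B, F are collinear ⇒ 5x+12y-203=0] ∩ [PF ⟂ AB ⇒ 12x-5y-23=0]]
2. F_y = 2321/169  [[A, B, F are collinear ⇒ 5x+12y-203=0] ∩ [PF ⟂ AB ⇒ 12x-5y-23=0]]
   so F = (1291/169, 2321/169)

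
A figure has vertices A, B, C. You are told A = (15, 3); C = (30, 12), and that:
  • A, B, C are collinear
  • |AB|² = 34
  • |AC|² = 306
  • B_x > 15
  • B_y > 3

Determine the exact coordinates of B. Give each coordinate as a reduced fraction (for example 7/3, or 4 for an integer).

B = (20, 6)

1. B_x = 20  [[A, B, C are collinear ⇒ 9x-15y-90=0] ∩ [|B−(15, 3)|²=34]]
2. B_y = 6  [[A, B, C are collinear ⇒ 9x-15y-90=0] ∩ [|B−(15, 3)|²=34]]
   so B = (20, 6)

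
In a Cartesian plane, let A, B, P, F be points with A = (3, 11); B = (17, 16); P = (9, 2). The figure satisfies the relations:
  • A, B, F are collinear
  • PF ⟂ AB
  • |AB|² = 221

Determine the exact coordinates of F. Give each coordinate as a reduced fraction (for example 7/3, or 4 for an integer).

1. F_x = 93/17  [[A, B, F are collinear ⇒ -5x+14y-139=0] ∩ [PF ⟂ AB ⇒ 14x+5y-136=0]]
2. F_y = 202/17  [[A, B, F are collinear ⇒ -5x+14y-139=0] ∩ [PF ⟂ AB ⇒ 14x+5y-136=0]]
   so F = (93/17, 202/17)

F = (93/17, 202/17)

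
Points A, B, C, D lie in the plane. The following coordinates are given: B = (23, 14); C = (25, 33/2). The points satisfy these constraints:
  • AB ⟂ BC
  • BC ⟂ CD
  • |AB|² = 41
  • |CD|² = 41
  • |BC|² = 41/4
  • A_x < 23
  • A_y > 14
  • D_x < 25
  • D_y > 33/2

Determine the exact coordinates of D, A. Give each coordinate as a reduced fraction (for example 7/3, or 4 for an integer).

D = (20, 41/2)
A = (18, 18)

1. D_x = 20  [[BC ⟂ CD ⇒ 2x+5/2y-365/4=0] ∩ [|D−(25, 33/2)|²=41]]
2. D_y = 41/2  [[BC ⟂ CD ⇒ 2x+5/2y-365/4=0] ∩ [|D−(25, 33/2)|²=41]]
   so D = (20, 41/2)
3. A_x = 18  [[AB ⟂ BC ⇒ -2x-5/2y+81=0] ∩ [|A−(23, 14)|²=41]]
4. A_y = 18  [[AB ⟂ BC ⇒ -2x-5/2y+81=0] ∩ [|A−(23, 14)|²=41]]
   so A = (18, 18)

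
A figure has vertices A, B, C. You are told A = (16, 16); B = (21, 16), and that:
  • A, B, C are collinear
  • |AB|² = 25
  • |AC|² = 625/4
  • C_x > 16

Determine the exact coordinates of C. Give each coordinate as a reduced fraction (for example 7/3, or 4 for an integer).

1. C_x = 57/2  [[A, B, C are collinear ⇒ 5y-80=0] ∩ [|C−(16, 16)|²=625/4]]
2. C_y = 16  [[A, B, C are collinear ⇒ 5y-80=0] ∩ [|C−(16, 16)|²=625/4]]
   so C = (57/2, 16)

C = (57/2, 16)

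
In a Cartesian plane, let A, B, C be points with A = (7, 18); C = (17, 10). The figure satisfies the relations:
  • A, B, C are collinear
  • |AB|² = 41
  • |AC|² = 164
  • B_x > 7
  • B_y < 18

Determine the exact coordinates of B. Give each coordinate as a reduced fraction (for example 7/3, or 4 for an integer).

1. B_x = 12  [[A, B, C are collinear ⇒ -8x-10y+236=0] ∩ [|B−(7, 18)|²=41]]
2. B_y = 14  [[A, B, C are collinear ⇒ -8x-10y+236=0] ∩ [|B−(7, 18)|²=41]]
   so B = (12, 14)

B = (12, 14)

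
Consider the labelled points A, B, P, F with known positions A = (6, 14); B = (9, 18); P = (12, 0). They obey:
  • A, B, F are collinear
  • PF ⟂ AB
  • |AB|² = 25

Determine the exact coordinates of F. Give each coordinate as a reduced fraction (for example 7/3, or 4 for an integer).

1. F_x = 36/25  [[A, B, F are collinear ⇒ -4x+3y-18=0] ∩ [PF ⟂ AB ⇒ 3x+4y-36=0]]
2. F_y = 198/25  [[A, B, F are collinear ⇒ -4x+3y-18=0] ∩ [PF ⟂ AB ⇒ 3x+4y-36=0]]
   so F = (36/25, 198/25)

F = (36/25, 198/25)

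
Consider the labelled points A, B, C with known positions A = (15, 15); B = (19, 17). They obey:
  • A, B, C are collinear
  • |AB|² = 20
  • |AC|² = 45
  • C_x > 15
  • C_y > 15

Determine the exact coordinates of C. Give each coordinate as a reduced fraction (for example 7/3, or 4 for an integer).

1. C_x = 21  [[A, B, C are collinear ⇒ -2x+4y-30=0] ∩ [|C−(15, 15)|²=45]]
2. C_y = 18  [[A, B, C are collinear ⇒ -2x+4y-30=0] ∩ [|C−(15, 15)|²=45]]
   so C = (21, 18)

C = (21, 18)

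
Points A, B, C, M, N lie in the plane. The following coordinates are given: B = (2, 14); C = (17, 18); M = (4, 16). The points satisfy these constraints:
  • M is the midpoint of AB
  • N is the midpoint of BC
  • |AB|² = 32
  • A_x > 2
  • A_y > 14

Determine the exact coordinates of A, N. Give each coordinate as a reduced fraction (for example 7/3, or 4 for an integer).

A = (6, 18)
N = (19/2, 16)

1. A_x = 6  [A = 2·M−B = 2·(4, 16)−(2, 14)]
2. A_y = 18  [A = 2·M−B = 2·(4, 16)−(2, 14)]
   so A = (6, 18)
3. N_x = 19/2  [2·N = B+C = (2, 14)+(17, 18)]
4. N_y = 16  [2·N = B+C = (2, 14)+(17, 18)]
   so N = (19/2, 16)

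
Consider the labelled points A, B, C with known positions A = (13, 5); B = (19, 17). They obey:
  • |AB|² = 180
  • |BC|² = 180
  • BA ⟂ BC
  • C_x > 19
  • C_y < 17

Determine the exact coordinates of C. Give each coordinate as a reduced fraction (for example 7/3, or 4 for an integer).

C = (31, 11)

1. C_x = 31  [[BA ⟂ BC ⇒ -6x-12y+318=0] ∩ [|C−(19, 17)|²=180]]
2. C_y = 11  [[BA ⟂ BC ⇒ -6x-12y+318=0] ∩ [|C−(19, 17)|²=180]]
   so C = (31, 11)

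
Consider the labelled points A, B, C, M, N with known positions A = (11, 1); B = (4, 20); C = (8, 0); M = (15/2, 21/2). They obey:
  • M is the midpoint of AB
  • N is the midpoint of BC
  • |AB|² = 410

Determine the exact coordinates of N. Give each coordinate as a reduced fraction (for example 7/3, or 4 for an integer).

N = (6, 10)

1. N_x = 6  [2·N = B+C = (4, 20)+(8, 0)]
2. N_y = 10  [2·N = B+C = (4, 20)+(8, 0)]
   so N = (6, 10)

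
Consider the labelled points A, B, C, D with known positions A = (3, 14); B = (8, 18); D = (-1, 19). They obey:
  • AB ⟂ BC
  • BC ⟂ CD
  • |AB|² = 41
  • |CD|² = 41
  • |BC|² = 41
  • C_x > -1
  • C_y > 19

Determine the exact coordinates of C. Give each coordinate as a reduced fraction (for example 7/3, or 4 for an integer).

1. C_x = 4  [[AB ⟂ BC ⇒ 5x+4y-112=0] ∩ [|C−(-1, 19)|²=41]]
2. C_y = 23  [[AB ⟂ BC ⇒ 5x+4y-112=0] ∩ [|C−(-1, 19)|²=41]]
   so C = (4, 23)

C = (4, 23)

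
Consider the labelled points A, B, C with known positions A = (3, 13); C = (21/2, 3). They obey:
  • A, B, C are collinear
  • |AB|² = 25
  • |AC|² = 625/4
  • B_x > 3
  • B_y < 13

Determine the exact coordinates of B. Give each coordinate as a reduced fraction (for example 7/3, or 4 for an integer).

B = (6, 9)

1. B_x = 6  [[A, B, C are collinear ⇒ -10x-15/2y+255/2=0] ∩ [|B−(3, 13)|²=25]]
2. B_y = 9  [[A, B, C are collinear ⇒ -10x-15/2y+255/2=0] ∩ [|B−(3, 13)|²=25]]
   so B = (6, 9)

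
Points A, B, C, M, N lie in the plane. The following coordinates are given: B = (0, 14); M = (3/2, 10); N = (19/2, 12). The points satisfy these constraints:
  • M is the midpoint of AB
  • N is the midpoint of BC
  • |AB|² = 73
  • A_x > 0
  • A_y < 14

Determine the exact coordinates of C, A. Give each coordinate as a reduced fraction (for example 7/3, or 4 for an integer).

C = (19, 10)
A = (3, 6)

1. A_x = 3  [A = 2·M−B = 2·(3/2, 10)−(0, 14)]
2. A_y = 6  [A = 2·M−B = 2·(3/2, 10)−(0, 14)]
   so A = (3, 6)
3. C_x = 19  [C = 2·N−B = 2·(19/2, 12)−(0, 14)]
4. C_y = 10  [C = 2·N−B = 2·(19/2, 12)−(0, 14)]
   so C = (19, 10)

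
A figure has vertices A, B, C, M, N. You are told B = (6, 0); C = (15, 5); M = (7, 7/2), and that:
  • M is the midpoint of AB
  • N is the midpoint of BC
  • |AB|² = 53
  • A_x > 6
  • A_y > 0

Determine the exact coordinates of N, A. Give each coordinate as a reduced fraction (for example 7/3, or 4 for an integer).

N = (21/2, 5/2)
A = (8, 7)

1. A_x = 8  [A = 2·M−B = 2·(7, 7/2)−(6, 0)]
2. A_y = 7  [A = 2·M−B = 2·(7, 7/2)−(6, 0)]
   so A = (8, 7)
3. N_x = 21/2  [2·N = B+C = (6, 0)+(15, 5)]
4. N_y = 5/2  [2·N = B+C = (6, 0)+(15, 5)]
   so N = (21/2, 5/2)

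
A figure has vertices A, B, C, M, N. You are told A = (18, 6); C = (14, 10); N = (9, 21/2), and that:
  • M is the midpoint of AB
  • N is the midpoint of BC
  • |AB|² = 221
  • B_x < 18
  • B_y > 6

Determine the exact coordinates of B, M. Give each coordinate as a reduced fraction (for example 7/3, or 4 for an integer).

B = (4, 11)
M = (11, 17/2)

1. B_x = 4  [B = 2·N−C = 2·(9, 21/2)−(14, 10)]
2. B_y = 11  [B = 2·N−C = 2·(9, 21/2)−(14, 10)]
   so B = (4, 11)
3. M_x = 11  [2·M = A+B = (18, 6)+(4, 11)]
4. M_y = 17/2  [2·M = A+B = (18, 6)+(4, 11)]
   so M = (11, 17/2)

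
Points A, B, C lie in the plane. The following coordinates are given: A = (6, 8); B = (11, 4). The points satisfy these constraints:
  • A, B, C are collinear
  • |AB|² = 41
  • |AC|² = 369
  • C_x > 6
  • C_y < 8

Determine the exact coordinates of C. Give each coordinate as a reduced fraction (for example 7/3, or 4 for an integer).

1. C_x = 21  [[A, B, C are collinear ⇒ 4x+5y-64=0] ∩ [|C−(6, 8)|²=369]]
2. C_y = -4  [[A, B, C are collinear ⇒ 4x+5y-64=0] ∩ [|C−(6, 8)|²=369]]
   so C = (21, -4)

C = (21, -4)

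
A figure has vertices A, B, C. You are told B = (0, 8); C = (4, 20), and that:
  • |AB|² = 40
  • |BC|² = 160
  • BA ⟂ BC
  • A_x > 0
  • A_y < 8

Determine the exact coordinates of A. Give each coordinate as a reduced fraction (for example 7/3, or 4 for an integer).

A = (6, 6)

1. A_x = 6  [[BA ⟂ BC ⇒ 4x+12y-96=0] ∩ [|A−(0, 8)|²=40]]
2. A_y = 6  [[BA ⟂ BC ⇒ 4x+12y-96=0] ∩ [|A−(0, 8)|²=40]]
   so A = (6, 6)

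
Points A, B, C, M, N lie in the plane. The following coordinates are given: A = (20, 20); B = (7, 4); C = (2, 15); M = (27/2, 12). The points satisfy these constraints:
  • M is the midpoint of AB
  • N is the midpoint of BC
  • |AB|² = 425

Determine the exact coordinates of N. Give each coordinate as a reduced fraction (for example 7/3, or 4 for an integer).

N = (9/2, 19/2)

1. N_x = 9/2  [2·N = B+C = (7, 4)+(2, 15)]
2. N_y = 19/2  [2·N = B+C = (7, 4)+(2, 15)]
   so N = (9/2, 19/2)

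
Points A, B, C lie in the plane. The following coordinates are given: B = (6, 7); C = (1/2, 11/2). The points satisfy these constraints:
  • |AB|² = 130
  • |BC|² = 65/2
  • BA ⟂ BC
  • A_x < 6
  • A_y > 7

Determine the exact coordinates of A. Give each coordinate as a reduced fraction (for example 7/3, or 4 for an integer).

1. A_x = 3  [[BA ⟂ BC ⇒ -11/2x-3/2y+87/2=0] ∩ [|A−(6, 7)|²=130]]
2. A_y = 18  [[BA ⟂ BC ⇒ -11/2x-3/2y+87/2=0] ∩ [|A−(6, 7)|²=130]]
   so A = (3, 18)

A = (3, 18)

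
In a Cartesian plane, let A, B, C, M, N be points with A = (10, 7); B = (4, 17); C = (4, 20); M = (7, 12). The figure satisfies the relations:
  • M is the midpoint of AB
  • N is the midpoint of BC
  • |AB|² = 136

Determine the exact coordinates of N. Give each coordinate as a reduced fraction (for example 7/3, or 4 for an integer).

N = (4, 37/2)

1. N_x = 4  [2·N = B+C = (4, 17)+(4, 20)]
2. N_y = 37/2  [2·N = B+C = (4, 17)+(4, 20)]
   so N = (4, 37/2)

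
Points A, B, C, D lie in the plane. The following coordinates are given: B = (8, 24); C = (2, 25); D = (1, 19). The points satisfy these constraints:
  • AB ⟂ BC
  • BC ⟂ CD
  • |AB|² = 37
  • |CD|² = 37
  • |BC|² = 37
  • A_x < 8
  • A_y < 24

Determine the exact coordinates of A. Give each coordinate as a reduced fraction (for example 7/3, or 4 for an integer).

A = (7, 18)

1. A_x = 7  [[AB ⟂ BC ⇒ 6x-1y-24=0] ∩ [|A−(8, 24)|²=37]]
2. A_y = 18  [[AB ⟂ BC ⇒ 6x-1y-24=0] ∩ [|A−(8, 24)|²=37]]
   so A = (7, 18)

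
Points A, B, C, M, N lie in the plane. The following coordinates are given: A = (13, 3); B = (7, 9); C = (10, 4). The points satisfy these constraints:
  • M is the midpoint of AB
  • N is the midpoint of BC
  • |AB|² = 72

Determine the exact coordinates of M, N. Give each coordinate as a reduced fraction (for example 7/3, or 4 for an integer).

1. M_x = 10  [2·M = A+B = (13, 3)+(7, 9)]
2. M_y = 6  [2·M = A+B = (13, 3)+(7, 9)]
   so M = (10, 6)
3. N_x = 17/2  [2·N = B+C = (7, 9)+(10, 4)]
4. N_y = 13/2  [2·N = B+C = (7, 9)+(10, 4)]
   so N = (17/2, 13/2)

M = (10, 6)
N = (17/2, 13/2)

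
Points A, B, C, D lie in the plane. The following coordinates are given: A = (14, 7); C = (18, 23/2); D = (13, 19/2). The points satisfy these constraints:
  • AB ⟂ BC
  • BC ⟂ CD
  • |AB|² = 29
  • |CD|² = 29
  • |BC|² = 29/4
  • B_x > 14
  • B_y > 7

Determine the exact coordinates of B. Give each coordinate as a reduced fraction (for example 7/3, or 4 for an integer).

1. B_x = 19  [[BC ⟂ CD ⇒ 5x+2y-113=0] ∩ [|B−(14, 7)|²=29]]
2. B_y = 9  [[BC ⟂ CD ⇒ 5x+2y-113=0] ∩ [|B−(14, 7)|²=29]]
   so B = (19, 9)

B = (19, 9)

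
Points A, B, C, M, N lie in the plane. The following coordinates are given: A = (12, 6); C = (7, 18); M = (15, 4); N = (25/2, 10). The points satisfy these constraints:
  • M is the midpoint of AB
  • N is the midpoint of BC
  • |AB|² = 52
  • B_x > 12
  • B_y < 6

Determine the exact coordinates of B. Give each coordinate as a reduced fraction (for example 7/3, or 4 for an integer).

B = (18, 2)

1. B_x = 18  [B = 2·M−A = 2·(15, 4)−(12, 6)]
2. B_y = 2  [B = 2·M−A = 2·(15, 4)−(12, 6)]
   so B = (18, 2)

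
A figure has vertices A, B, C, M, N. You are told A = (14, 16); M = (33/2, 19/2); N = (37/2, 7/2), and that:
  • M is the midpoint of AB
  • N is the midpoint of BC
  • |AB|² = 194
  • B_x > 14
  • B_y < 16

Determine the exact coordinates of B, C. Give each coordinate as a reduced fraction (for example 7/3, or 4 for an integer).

B = (19, 3)
C = (18, 4)

1. B_x = 19  [B = 2·M−A = 2·(33/2, 19/2)−(14, 16)]
2. B_y = 3  [B = 2·M−A = 2·(33/2, 19/2)−(14, 16)]
   so B = (19, 3)
3. C_x = 18  [C = 2·N−B = 2·(37/2, 7/2)−(19, 3)]
4. C_y = 4  [C = 2·N−B = 2·(37/2, 7/2)−(19, 3)]
   so C = (18, 4)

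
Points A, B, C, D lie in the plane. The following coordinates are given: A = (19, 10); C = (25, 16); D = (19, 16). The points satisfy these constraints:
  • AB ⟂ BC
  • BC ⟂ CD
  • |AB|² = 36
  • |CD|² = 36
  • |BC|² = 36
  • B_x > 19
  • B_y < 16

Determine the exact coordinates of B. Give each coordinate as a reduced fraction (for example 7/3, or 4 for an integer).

1. B_x = 25  [[BC ⟂ CD ⇒ 6x-150=0] ∩ [|B−(19, 10)|²=36]]
2. B_y = 10  [[BC ⟂ CD ⇒ 6x-150=0] ∩ [|B−(19, 10)|²=36]]
   so B = (25, 10)

B = (25, 10)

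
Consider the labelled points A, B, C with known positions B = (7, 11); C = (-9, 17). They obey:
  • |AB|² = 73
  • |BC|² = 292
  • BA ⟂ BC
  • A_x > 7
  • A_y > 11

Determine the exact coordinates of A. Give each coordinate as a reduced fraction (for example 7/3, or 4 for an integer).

1. A_x = 10  [[BA ⟂ BC ⇒ -16x+6y+46=0] ∩ [|A−(7, 11)|²=73]]
2. A_y = 19  [[BA ⟂ BC ⇒ -16x+6y+46=0] ∩ [|A−(7, 11)|²=73]]
   so A = (10, 19)

A = (10, 19)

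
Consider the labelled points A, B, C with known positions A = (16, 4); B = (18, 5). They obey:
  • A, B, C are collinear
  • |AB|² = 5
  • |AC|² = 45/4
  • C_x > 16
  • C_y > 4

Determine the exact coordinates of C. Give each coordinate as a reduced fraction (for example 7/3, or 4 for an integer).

1. C_x = 19  [[A, B, C are collinear ⇒ -1x+2y+8=0] ∩ [|C−(16, 4)|²=45/4]]
2. C_y = 11/2  [[A, B, C are collinear ⇒ -1x+2y+8=0] ∩ [|C−(16, 4)|²=45/4]]
   so C = (19, 11/2)

C = (19, 11/2)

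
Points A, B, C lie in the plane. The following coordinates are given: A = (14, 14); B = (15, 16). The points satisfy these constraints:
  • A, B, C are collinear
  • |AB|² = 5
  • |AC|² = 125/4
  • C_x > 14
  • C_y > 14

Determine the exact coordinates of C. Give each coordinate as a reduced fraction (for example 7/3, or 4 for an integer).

1. C_x = 33/2  [[A, B, C are collinear ⇒ -2x+1y+14=0] ∩ [|C−(14, 14)|²=125/4]]
2. C_y = 19  [[A, B, C are collinear ⇒ -2x+1y+14=0] ∩ [|C−(14, 14)|²=125/4]]
   so C = (33/2, 19)

C = (33/2, 19)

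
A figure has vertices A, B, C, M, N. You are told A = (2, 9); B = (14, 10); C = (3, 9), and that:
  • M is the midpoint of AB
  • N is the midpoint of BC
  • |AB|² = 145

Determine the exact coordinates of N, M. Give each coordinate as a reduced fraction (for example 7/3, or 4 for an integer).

1. M_x = 8  [2·M = A+B = (2, 9)+(14, 10)]
2. M_y = 19/2  [2·M = A+B = (2, 9)+(14, 10)]
   so M = (8, 19/2)
3. N_x = 17/2  [2·N = B+C = (14, 10)+(3, 9)]
4. N_y = 19/2  [2·N = B+C = (14, 10)+(3, 9)]
   so N = (17/2, 19/2)

N = (17/2, 19/2)
M = (8, 19/2)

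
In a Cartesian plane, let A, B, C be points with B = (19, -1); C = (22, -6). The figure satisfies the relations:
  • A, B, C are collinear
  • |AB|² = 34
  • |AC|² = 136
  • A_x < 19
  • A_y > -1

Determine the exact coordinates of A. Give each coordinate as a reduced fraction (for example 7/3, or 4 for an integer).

A = (16, 4)

1. A_x = 16  [[A, B, C are collinear ⇒ 5x+3y-92=0] ∩ [|A−(19, -1)|²=34]]
2. A_y = 4  [[A, B, C are collinear ⇒ 5x+3y-92=0] ∩ [|A−(19, -1)|²=34]]
   so A = (16, 4)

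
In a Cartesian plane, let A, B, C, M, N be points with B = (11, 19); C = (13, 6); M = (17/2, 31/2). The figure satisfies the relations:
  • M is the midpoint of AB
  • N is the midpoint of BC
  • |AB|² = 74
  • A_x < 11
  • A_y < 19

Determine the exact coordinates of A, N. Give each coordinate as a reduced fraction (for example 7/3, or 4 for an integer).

1. A_x = 6  [A = 2·M−B = 2·(17/2, 31/2)−(11, 19)]
2. A_y = 12  [A = 2·M−B = 2·(17/2, 31/2)−(11, 19)]
   so A = (6, 12)
3. N_x = 12  [2·N = B+C = (11, 19)+(13, 6)]
4. N_y = 25/2  [2·N = B+C = (11, 19)+(13, 6)]
   so N = (12, 25/2)

A = (6, 12)
N = (12, 25/2)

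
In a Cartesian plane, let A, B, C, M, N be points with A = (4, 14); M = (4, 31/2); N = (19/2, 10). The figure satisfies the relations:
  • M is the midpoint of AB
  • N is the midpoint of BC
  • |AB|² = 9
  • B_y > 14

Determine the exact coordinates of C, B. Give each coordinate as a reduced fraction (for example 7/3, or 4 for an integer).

1. B_x = 4  [B = 2·M−A = 2·(4, 31/2)−(4, 14)]
2. B_y = 17  [B = 2·M−A = 2·(4, 31/2)−(4, 14)]
   so B = (4, 17)
3. C_x = 15  [C = 2·N−B = 2·(19/2, 10)−(4, 17)]
4. C_y = 3  [C = 2·N−B = 2·(19/2, 10)−(4, 17)]
   so C = (15, 3)

C = (15, 3)
B = (4, 17)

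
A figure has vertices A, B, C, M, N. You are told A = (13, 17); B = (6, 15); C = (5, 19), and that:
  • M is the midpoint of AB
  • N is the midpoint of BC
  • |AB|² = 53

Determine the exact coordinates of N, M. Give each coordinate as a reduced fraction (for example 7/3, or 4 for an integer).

1. M_x = 19/2  [2·M = A+B = (13, 17)+(6, 15)]
2. M_y = 16  [2·M = A+B = (13, 17)+(6, 15)]
   so M = (19/2, 16)
3. N_x = 11/2  [2·N = B+C = (6, 15)+(5, 19)]
4. N_y = 17  [2·N = B+C = (6, 15)+(5, 19)]
   so N = (11/2, 17)

N = (11/2, 17)
M = (19/2, 16)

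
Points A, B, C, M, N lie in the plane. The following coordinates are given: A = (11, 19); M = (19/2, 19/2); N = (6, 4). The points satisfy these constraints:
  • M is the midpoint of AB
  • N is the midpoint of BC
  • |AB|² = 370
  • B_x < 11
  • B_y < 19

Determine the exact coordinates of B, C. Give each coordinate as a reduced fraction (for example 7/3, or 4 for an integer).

B = (8, 0)
C = (4, 8)

1. B_x = 8  [B = 2·M−A = 2·(19/2, 19/2)−(11, 19)]
2. B_y = 0  [B = 2·M−A = 2·(19/2, 19/2)−(11, 19)]
   so B = (8, 0)
3. C_x = 4  [C = 2·N−B = 2·(6, 4)−(8, 0)]
4. C_y = 8  [C = 2·N−B = 2·(6, 4)−(8, 0)]
   so C = (4, 8)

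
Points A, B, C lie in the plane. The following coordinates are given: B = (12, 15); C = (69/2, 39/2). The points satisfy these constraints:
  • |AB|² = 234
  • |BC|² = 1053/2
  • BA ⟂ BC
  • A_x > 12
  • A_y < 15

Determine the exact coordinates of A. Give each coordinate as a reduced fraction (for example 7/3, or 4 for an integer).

1. A_x = 15  [[BA ⟂ BC ⇒ 45/2x+9/2y-675/2=0] ∩ [|A−(12, 15)|²=234]]
2. A_y = 0  [[BA ⟂ BC ⇒ 45/2x+9/2y-675/2=0] ∩ [|A−(12, 15)|²=234]]
   so A = (15, 0)

A = (15, 0)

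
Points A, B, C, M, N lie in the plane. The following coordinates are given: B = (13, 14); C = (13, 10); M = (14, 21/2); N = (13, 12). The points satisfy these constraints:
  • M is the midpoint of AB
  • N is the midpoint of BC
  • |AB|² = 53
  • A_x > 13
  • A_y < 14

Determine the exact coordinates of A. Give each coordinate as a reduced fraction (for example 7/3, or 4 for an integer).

1. A_x = 15  [A = 2·M−B = 2·(14, 21/2)−(13, 14)]
2. A_y = 7  [A = 2·M−B = 2·(14, 21/2)−(13, 14)]
   so A = (15, 7)

A = (15, 7)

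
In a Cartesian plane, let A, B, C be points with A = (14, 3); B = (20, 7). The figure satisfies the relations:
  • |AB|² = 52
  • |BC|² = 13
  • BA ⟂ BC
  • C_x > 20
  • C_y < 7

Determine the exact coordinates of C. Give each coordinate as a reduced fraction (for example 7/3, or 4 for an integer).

C = (22, 4)

1. C_x = 22  [[BA ⟂ BC ⇒ -6x-4y+148=0] ∩ [|C−(20, 7)|²=13]]
2. C_y = 4  [[BA ⟂ BC ⇒ -6x-4y+148=0] ∩ [|C−(20, 7)|²=13]]
   so C = (22, 4)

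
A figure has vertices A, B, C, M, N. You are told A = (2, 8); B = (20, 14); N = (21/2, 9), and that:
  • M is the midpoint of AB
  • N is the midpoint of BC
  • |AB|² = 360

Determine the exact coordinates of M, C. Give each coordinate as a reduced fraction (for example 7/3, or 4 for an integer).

1. M_x = 11  [2·M = A+B = (2, 8)+(20, 14)]
2. M_y = 11  [2·M = A+B = (2, 8)+(20, 14)]
   so M = (11, 11)
3. C_x = 1  [C = 2·N−B = 2·(21/2, 9)−(20, 14)]
4. C_y = 4  [C = 2·N−B = 2·(21/2, 9)−(20, 14)]
   so C = (1, 4)

M = (11, 11)
C = (1, 4)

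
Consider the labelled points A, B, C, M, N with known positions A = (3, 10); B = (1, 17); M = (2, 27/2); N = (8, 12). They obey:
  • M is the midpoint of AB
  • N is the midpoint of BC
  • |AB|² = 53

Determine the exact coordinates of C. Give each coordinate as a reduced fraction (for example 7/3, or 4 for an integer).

1. C_x = 15  [C = 2·N−B = 2·(8, 12)−(1, 17)]
2. C_y = 7  [C = 2·N−B = 2·(8, 12)−(1, 17)]
   so C = (15, 7)

C = (15, 7)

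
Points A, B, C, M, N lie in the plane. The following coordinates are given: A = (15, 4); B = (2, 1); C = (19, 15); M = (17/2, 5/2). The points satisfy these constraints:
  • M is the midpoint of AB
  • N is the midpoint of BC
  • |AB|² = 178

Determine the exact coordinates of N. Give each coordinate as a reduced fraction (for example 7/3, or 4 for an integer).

N = (21/2, 8)

1. N_x = 21/2  [2·N = B+C = (2, 1)+(19, 15)]
2. N_y = 8  [2·N = B+C = (2, 1)+(19, 15)]
   so N = (21/2, 8)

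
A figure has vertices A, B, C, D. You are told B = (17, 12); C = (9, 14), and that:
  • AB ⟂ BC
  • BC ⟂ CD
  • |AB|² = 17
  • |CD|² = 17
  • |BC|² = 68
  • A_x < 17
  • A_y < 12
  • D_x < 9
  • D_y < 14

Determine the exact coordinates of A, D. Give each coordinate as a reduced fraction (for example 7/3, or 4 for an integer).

A = (16, 8)
D = (8, 10)

1. A_x = 16  [[AB ⟂ BC ⇒ 8x-2y-112=0] ∩ [|A−(17, 12)|²=17]]
2. A_y = 8  [[AB ⟂ BC ⇒ 8x-2y-112=0] ∩ [|A−(17, 12)|²=17]]
   so A = (16, 8)
3. D_x = 8  [[BC ⟂ CD ⇒ -8x+2y+44=0] ∩ [|D−(9, 14)|²=17]]
4. D_y = 10  [[BC ⟂ CD ⇒ -8x+2y+44=0] ∩ [|D−(9, 14)|²=17]]
   so D = (8, 10)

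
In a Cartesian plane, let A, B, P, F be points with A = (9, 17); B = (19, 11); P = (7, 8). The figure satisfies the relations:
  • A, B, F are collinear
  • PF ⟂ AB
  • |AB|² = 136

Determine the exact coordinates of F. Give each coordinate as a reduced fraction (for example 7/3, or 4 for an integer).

F = (23/2, 31/2)

1. F_x = 23/2  [[A, B, F are collinear ⇒ 6x+10y-224=0] ∩ [PF ⟂ AB ⇒ 10x-6y-22=0]]
2. F_y = 31/2  [[A, B, F are collinear ⇒ 6x+10y-224=0] ∩ [PF ⟂ AB ⇒ 10x-6y-22=0]]
   so F = (23/2, 31/2)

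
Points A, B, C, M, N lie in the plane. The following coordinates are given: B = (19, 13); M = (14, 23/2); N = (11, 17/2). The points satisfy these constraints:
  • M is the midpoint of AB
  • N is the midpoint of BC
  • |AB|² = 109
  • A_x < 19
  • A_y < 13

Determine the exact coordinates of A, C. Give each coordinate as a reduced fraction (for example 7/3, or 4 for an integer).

A = (9, 10)
C = (3, 4)

1. A_x = 9  [A = 2·M−B = 2·(14, 23/2)−(19, 13)]
2. A_y = 10  [A = 2·M−B = 2·(14, 23/2)−(19, 13)]
   so A = (9, 10)
3. C_x = 3  [C = 2·N−B = 2·(11, 17/2)−(19, 13)]
4. C_y = 4  [C = 2·N−B = 2·(11, 17/2)−(19, 13)]
   so C = (3, 4)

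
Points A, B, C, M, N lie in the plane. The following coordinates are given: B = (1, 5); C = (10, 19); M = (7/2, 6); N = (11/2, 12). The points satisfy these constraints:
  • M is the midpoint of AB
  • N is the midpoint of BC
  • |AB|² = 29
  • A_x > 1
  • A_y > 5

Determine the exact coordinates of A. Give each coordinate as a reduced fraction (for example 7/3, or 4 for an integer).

A = (6, 7)

1. A_x = 6  [A = 2·M−B = 2·(7/2, 6)−(1, 5)]
2. A_y = 7  [A = 2·M−B = 2·(7/2, 6)−(1, 5)]
   so A = (6, 7)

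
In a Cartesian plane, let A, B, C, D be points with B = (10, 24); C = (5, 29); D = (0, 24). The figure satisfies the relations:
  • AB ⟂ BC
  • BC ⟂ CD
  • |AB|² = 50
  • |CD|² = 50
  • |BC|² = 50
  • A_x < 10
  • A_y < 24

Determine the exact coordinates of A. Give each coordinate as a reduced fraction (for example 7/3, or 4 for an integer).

A = (5, 19)

1. A_x = 5  [[AB ⟂ BC ⇒ 5x-5y+70=0] ∩ [|A−(10, 24)|²=50]]
2. A_y = 19  [[AB ⟂ BC ⇒ 5x-5y+70=0] ∩ [|A−(10, 24)|²=50]]
   so A = (5, 19)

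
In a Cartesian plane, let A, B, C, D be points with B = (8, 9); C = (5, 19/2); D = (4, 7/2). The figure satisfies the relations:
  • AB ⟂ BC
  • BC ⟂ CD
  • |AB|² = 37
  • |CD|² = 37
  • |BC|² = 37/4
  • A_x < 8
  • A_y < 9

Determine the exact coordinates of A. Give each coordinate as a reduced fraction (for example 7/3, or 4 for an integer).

A = (7, 3)

1. A_x = 7  [[AB ⟂ BC ⇒ 3x-1/2y-39/2=0] ∩ [|A−(8, 9)|²=37]]
2. A_y = 3  [[AB ⟂ BC ⇒ 3x-1/2y-39/2=0] ∩ [|A−(8, 9)|²=37]]
   so A = (7, 3)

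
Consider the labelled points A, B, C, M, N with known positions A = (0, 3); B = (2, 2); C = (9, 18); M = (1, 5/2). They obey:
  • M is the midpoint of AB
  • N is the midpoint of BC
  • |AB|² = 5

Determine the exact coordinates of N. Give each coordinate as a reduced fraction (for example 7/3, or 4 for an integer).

N = (11/2, 10)

1. N_x = 11/2  [2·N = B+C = (2, 2)+(9, 18)]
2. N_y = 10  [2·N = B+C = (2, 2)+(9, 18)]
   so N = (11/2, 10)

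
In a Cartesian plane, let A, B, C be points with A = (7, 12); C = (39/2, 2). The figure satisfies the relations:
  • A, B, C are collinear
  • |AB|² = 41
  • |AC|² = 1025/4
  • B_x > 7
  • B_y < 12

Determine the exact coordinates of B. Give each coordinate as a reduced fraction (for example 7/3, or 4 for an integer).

B = (12, 8)

1. B_x = 12  [[A, B, C are collinear ⇒ -10x-25/2y+220=0] ∩ [|B−(7, 12)|²=41]]
2. B_y = 8  [[A, B, C are collinear ⇒ -10x-25/2y+220=0] ∩ [|B−(7, 12)|²=41]]
   so B = (12, 8)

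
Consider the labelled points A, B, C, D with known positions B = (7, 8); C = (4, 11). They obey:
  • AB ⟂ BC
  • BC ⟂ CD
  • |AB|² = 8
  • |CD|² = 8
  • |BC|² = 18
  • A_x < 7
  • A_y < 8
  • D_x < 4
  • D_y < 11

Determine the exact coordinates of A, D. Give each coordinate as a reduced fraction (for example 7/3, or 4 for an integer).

1. A_x = 5  [[AB ⟂ BC ⇒ 3x-3y+3=0] ∩ [|A−(7, 8)|²=8]]
2. A_y = 6  [[AB ⟂ BC ⇒ 3x-3y+3=0] ∩ [|A−(7, 8)|²=8]]
   so A = (5, 6)
3. D_x = 2  [[BC ⟂ CD ⇒ -3x+3y-21=0] ∩ [|D−(4, 11)|²=8]]
4. D_y = 9  [[BC ⟂ CD ⇒ -3x+3y-21=0] ∩ [|D−(4, 11)|²=8]]
   so D = (2, 9)

A = (5, 6)
D = (2, 9)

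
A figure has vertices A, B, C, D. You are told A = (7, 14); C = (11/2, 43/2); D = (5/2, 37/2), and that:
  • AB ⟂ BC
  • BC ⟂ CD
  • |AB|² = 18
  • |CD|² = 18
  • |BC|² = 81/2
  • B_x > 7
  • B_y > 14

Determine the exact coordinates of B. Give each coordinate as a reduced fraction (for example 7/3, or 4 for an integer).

1. B_x = 10  [[BC ⟂ CD ⇒ 3x+3y-81=0] ∩ [|B−(7, 14)|²=18]]
2. B_y = 17  [[BC ⟂ CD ⇒ 3x+3y-81=0] ∩ [|B−(7, 14)|²=18]]
   so B = (10, 17)

B = (10, 17)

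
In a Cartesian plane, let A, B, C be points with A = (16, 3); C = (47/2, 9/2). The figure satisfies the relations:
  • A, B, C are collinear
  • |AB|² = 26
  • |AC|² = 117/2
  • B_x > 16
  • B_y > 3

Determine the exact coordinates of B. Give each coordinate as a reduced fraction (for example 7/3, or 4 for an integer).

B = (21, 4)

1. B_x = 21  [[A, B, C are collinear ⇒ 3/2x-15/2y-3/2=0] ∩ [|B−(16, 3)|²=26]]
2. B_y = 4  [[A, B, C are collinear ⇒ 3/2x-15/2y-3/2=0] ∩ [|B−(16, 3)|²=26]]
   so B = (21, 4)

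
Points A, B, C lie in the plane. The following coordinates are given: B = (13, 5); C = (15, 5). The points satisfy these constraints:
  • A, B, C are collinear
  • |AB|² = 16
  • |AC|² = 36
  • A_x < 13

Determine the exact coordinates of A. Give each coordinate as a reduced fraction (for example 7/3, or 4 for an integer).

1. A_x = 9  [[A, B, C are collinear ⇒ 2y-10=0] ∩ [|A−(13, 5)|²=16]]
2. A_y = 5  [[A, B, C are collinear ⇒ 2y-10=0] ∩ [|A−(13, 5)|²=16]]
   so A = (9, 5)

A = (9, 5)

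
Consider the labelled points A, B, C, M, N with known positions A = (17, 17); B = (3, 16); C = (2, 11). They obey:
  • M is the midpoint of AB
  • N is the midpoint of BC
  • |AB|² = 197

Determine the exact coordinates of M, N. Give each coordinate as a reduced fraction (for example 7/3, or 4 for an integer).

M = (10, 33/2)
N = (5/2, 27/2)

1. M_x = 10  [2·M = A+B = (17, 17)+(3, 16)]
2. M_y = 33/2  [2·M = A+B = (17, 17)+(3, 16)]
   so M = (10, 33/2)
3. N_x = 5/2  [2·N = B+C = (3, 16)+(2, 11)]
4. N_y = 27/2  [2·N = B+C = (3, 16)+(2, 11)]
   so N = (5/2, 27/2)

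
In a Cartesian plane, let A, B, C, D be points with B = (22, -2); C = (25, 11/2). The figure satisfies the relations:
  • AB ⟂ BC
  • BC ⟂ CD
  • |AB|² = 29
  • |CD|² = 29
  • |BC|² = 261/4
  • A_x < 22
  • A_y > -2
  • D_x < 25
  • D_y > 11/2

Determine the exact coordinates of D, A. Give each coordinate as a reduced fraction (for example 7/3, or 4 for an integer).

1. D_x = 20  [[BC ⟂ CD ⇒ 3x+15/2y-465/4=0] ∩ [|D−(25, 11/2)|²=29]]
2. D_y = 15/2  [[BC ⟂ CD ⇒ 3x+15/2y-465/4=0] ∩ [|D−(25, 11/2)|²=29]]
   so D = (20, 15/2)
3. A_x = 17  [[AB ⟂ BC ⇒ -3x-15/2y+51=0] ∩ [|A−(22, -2)|²=29]]
4. A_y = 0  [[AB ⟂ BC ⇒ -3x-15/2y+51=0] ∩ [|A−(22, -2)|²=29]]
   so A = (17, 0)

D = (20, 15/2)
A = (17, 0)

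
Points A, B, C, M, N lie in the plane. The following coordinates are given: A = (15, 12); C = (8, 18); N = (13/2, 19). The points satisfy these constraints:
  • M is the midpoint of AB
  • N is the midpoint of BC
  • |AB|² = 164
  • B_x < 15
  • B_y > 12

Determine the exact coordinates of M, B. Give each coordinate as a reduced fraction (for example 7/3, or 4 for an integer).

1. B_x = 5  [B = 2·N−C = 2·(13/2, 19)−(8, 18)]
2. B_y = 20  [B = 2·N−C = 2·(13/2, 19)−(8, 18)]
   so B = (5, 20)
3. M_x = 10  [2·M = A+B = (15, 12)+(5, 20)]
4. M_y = 16  [2·M = A+B = (15, 12)+(5, 20)]
   so M = (10, 16)

M = (10, 16)
B = (5, 20)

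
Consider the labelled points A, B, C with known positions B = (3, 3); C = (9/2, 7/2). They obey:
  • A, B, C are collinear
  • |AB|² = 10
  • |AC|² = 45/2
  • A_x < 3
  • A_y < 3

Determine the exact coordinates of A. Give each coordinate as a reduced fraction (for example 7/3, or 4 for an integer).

1. A_x = 0  [[A, B, C are collinear ⇒ -1/2x+3/2y-3=0] ∩ [|A−(3, 3)|²=10]]
2. A_y = 2  [[A, B, C are collinear ⇒ -1/2x+3/2y-3=0] ∩ [|A−(3, 3)|²=10]]
   so A = (0, 2)

A = (0, 2)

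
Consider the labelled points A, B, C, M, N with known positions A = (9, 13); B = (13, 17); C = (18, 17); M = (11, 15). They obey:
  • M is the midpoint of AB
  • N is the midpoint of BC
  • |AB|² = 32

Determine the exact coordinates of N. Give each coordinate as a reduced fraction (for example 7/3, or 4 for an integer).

N = (31/2, 17)

1. N_x = 31/2  [2·N = B+C = (13, 17)+(18, 17)]
2. N_y = 17  [2·N = B+C = (13, 17)+(18, 17)]
   so N = (31/2, 17)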